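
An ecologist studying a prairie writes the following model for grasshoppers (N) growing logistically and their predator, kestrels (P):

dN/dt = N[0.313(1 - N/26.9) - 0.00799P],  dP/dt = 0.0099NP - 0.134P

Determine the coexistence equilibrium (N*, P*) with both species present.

From dP/dt = 0 with P > 0: 0.0099N* = 0.134, so N* = 13.5.
Substitute into dN/dt = 0: 0.313(1 - 13.5/26.9) = 0.00799P*.
The bracket is 0.497, giving P* = 0.156/0.00799 = 19.5.

N* ≈ 13.5, P* ≈ 19.5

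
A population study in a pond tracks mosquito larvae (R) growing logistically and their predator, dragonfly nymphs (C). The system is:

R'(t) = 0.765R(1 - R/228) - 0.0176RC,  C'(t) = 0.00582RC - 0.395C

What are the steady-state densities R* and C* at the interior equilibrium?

R* ≈ 67.9, C* ≈ 30.5

From dC/dt = 0 with C > 0: 0.00582R* = 0.395, so R* = 67.9.
Substitute into dR/dt = 0: 0.765(1 - 67.9/228) = 0.0176C*.
The bracket is 0.702, giving C* = 0.537/0.0176 = 30.5.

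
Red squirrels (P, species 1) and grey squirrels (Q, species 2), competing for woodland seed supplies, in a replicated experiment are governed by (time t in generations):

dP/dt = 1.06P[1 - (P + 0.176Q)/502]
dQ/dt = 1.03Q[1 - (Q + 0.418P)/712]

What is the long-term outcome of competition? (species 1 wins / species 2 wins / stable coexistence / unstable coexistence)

stable coexistence

Compare the nullcline intercepts: K1/α12 = 502/0.176 = 2850 > K2 = 712; K2/α21 = 712/0.418 = 1700 > K1 = 502.
Since both inequalities hold, each species can invade when rare, so the interior equilibrium is stable.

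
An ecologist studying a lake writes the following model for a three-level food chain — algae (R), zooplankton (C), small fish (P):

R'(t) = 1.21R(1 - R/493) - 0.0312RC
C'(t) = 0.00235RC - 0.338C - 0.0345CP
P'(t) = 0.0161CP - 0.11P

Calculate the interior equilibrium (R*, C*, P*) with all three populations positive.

R* ≈ 406, C* ≈ 6.83, P* ≈ 17.9

From dP/dt = 0: 0.0161C* = 0.11, so C* = 6.83.
From dR/dt = 0: 1.21(1 - R*/493) = 0.0312·6.83, giving R* = 493·(1 - 0.176) = 406.
From dC/dt = 0: 0.00235·406 - 0.338 = 0.0345P*, so P* = 0.616/0.0345 = 17.9.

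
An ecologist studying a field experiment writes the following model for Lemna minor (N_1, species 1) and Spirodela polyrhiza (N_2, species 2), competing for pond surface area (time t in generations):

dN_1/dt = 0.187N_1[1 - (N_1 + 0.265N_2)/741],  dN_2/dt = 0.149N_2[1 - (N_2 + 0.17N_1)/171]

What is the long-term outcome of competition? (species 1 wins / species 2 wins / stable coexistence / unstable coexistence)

stable coexistence

Compare the nullcline intercepts: K1/α12 = 741/0.265 = 2800 > K2 = 171; K2/α21 = 171/0.17 = 1010 > K1 = 741.
Since both inequalities hold, each species can invade when rare, so the interior equilibrium is stable.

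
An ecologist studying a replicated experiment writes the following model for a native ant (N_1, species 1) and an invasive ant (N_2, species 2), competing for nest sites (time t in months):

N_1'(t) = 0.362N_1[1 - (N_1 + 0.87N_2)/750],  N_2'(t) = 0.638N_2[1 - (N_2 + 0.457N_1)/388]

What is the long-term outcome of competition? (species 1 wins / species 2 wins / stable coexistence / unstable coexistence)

stable coexistence

Compare the nullcline intercepts: K1/α12 = 750/0.87 = 862 > K2 = 388; K2/α21 = 388/0.457 = 849 > K1 = 750.
Since both inequalities hold, each species can invade when rare, so the interior equilibrium is stable.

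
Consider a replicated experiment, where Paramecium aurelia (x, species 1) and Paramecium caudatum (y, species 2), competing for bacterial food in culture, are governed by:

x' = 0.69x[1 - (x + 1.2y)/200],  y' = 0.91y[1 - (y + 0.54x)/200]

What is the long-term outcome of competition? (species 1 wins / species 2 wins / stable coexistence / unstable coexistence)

Compare the nullcline intercepts: K1/α12 = 200/1.2 = 167 < K2 = 200; K2/α21 = 200/0.54 = 370 > K1 = 200.
Since the inequalities point opposite ways, species 2 can invade but species 1 cannot.

species 2 excludes species 1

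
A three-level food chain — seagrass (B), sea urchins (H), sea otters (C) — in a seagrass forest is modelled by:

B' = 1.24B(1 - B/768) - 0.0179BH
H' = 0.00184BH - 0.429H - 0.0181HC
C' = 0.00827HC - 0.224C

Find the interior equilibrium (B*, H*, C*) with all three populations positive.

From dC/dt = 0: 0.00827H* = 0.224, so H* = 27.1.
From dB/dt = 0: 1.24(1 - B*/768) = 0.0179·27.1, giving B* = 768·(1 - 0.391) = 468.
From dH/dt = 0: 0.00184·468 - 0.429 = 0.0181C*, so C* = 0.432/0.0181 = 23.8.

B* ≈ 468, H* ≈ 27.1, C* ≈ 23.8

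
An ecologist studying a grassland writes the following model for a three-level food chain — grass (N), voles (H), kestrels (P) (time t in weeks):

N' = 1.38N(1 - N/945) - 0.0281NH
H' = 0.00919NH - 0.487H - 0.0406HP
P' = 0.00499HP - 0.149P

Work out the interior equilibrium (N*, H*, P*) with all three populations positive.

N* ≈ 370, H* ≈ 29.9, P* ≈ 71.9

From dP/dt = 0: 0.00499H* = 0.149, so H* = 29.9.
From dN/dt = 0: 1.38(1 - N*/945) = 0.0281·29.9, giving N* = 945·(1 - 0.608) = 370.
From dH/dt = 0: 0.00919·370 - 0.487 = 0.0406P*, so P* = 2.92/0.0406 = 71.9.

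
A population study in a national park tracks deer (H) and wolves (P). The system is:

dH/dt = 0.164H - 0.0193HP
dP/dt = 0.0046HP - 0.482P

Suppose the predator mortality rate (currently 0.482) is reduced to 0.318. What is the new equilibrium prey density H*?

At the interior fixed point, setting dP/dt = 0 with P > 0 fixes H* = (predator death rate)/(HP coefficient) — independent of the other coefficients.
With the change, H* = 0.318/0.0046 = 69.1; it falls from 105.

H* ≈ 69.1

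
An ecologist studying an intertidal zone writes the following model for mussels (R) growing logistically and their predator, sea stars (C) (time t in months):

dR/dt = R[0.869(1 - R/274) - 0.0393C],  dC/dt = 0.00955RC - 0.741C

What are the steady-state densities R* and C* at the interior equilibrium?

From dC/dt = 0 with C > 0: 0.00955R* = 0.741, so R* = 77.6.
Substitute into dR/dt = 0: 0.869(1 - 77.6/274) = 0.0393C*.
The bracket is 0.717, giving C* = 0.623/0.0393 = 15.9.

R* ≈ 77.6, C* ≈ 15.9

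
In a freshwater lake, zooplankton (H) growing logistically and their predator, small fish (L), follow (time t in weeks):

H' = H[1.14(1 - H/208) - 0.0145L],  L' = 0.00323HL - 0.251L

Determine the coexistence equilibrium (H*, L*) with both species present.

From dL/dt = 0 with L > 0: 0.00323H* = 0.251, so H* = 77.7.
Substitute into dH/dt = 0: 1.14(1 - 77.7/208) = 0.0145L*.
The bracket is 0.626, giving L* = 0.714/0.0145 = 49.2.

H* ≈ 77.7, L* ≈ 49.2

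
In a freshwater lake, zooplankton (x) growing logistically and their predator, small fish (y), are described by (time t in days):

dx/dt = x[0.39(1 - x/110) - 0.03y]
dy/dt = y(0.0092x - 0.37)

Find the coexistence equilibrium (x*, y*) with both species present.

From dy/dt = 0 with y > 0: 0.0092x* = 0.37, so x* = 40.2.
Substitute into dx/dt = 0: 0.39(1 - 40.2/110) = 0.03y*.
The bracket is 0.634, giving y* = 0.247/0.03 = 8.25.

x* ≈ 40.2, y* ≈ 8.25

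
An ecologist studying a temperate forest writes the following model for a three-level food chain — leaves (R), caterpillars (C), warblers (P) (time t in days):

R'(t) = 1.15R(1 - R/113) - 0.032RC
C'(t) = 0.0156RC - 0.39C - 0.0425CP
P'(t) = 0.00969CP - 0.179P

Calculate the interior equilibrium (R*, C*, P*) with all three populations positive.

From dP/dt = 0: 0.00969C* = 0.179, so C* = 18.5.
From dR/dt = 0: 1.15(1 - R*/113) = 0.032·18.5, giving R* = 113·(1 - 0.514) = 54.9.
From dC/dt = 0: 0.0156·54.9 - 0.39 = 0.0425P*, so P* = 0.467/0.0425 = 11.

R* ≈ 54.9, C* ≈ 18.5, P* ≈ 11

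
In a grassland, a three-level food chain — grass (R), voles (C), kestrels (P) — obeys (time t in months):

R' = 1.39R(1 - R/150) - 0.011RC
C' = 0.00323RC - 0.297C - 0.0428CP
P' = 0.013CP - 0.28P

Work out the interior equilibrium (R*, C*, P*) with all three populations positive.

R* ≈ 124, C* ≈ 21.5, P* ≈ 2.45

From dP/dt = 0: 0.013C* = 0.28, so C* = 21.5.
From dR/dt = 0: 1.39(1 - R*/150) = 0.011·21.5, giving R* = 150·(1 - 0.17) = 124.
From dC/dt = 0: 0.00323·124 - 0.297 = 0.0428P*, so P* = 0.105/0.0428 = 2.45.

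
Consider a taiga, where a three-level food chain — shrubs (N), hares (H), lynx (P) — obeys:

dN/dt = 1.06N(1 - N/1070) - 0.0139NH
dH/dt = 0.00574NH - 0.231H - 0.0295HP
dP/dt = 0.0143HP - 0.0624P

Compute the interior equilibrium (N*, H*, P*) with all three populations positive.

N* ≈ 1010, H* ≈ 4.36, P* ≈ 188

From dP/dt = 0: 0.0143H* = 0.0624, so H* = 4.36.
From dN/dt = 0: 1.06(1 - N*/1070) = 0.0139·4.36, giving N* = 1070·(1 - 0.0572) = 1010.
From dH/dt = 0: 0.00574·1010 - 0.231 = 0.0295P*, so P* = 5.56/0.0295 = 188.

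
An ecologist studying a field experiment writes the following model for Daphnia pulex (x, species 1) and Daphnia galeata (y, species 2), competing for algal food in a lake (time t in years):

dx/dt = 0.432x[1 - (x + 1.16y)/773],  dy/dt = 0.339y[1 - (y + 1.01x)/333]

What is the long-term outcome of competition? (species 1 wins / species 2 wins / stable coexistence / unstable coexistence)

species 1 excludes species 2

Compare the nullcline intercepts: K1/α12 = 773/1.16 = 666 > K2 = 333; K2/α21 = 333/1.01 = 330 < K1 = 773.
Since the inequalities point opposite ways, species 1 can invade but species 2 cannot.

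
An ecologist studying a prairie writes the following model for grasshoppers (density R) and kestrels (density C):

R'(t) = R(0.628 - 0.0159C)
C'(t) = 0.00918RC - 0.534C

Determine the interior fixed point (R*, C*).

Set dC/dt = 0 with C > 0: 0.00918R - 0.534 = 0, so R* = 0.534/0.00918 = 58.2.
Set dR/dt = 0 with R > 0: 0.628 - 0.0159C = 0, so C* = 0.628/0.0159 = 39.5.

R* ≈ 58.2, C* ≈ 39.5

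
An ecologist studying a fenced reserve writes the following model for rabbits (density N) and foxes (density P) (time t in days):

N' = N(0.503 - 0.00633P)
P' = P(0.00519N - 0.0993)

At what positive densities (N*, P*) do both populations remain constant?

Set dP/dt = 0 with P > 0: 0.00519N - 0.0993 = 0, so N* = 0.0993/0.00519 = 19.1.
Set dN/dt = 0 with N > 0: 0.503 - 0.00633P = 0, so P* = 0.503/0.00633 = 79.5.

N* ≈ 19.1, P* ≈ 79.5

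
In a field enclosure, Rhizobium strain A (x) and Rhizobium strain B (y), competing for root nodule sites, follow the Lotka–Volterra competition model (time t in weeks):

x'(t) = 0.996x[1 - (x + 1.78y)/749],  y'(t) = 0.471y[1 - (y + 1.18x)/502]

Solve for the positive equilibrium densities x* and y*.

Setting both brackets to zero gives the nullclines x + 1.78y = 749 and 1.18x + y = 502.
Substituting y = 502 - 1.18x into the first: x(1 - 1.78·1.18) = 749 - 1.78·502.
So x* = -145/-1.1 = 131, and then y* = 502 - 1.18·131 = 347.

x* ≈ 131, y* ≈ 347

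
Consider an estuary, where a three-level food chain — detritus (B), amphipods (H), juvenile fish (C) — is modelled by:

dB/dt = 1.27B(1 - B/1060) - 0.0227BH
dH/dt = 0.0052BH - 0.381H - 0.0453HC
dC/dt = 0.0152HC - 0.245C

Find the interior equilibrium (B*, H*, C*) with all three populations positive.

From dC/dt = 0: 0.0152H* = 0.245, so H* = 16.1.
From dB/dt = 0: 1.27(1 - B*/1060) = 0.0227·16.1, giving B* = 1060·(1 - 0.288) = 755.
From dH/dt = 0: 0.0052·755 - 0.381 = 0.0453C*, so C* = 3.54/0.0453 = 78.2.

B* ≈ 755, H* ≈ 16.1, C* ≈ 78.2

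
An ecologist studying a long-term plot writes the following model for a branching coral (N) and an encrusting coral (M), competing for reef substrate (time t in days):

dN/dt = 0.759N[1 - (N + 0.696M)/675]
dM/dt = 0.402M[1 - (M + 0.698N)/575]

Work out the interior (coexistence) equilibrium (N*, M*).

Setting both brackets to zero gives the nullclines N + 0.696M = 675 and 0.698N + M = 575.
Substituting M = 575 - 0.698N into the first: N(1 - 0.696·0.698) = 675 - 0.696·575.
So N* = 275/0.514 = 534, and then M* = 575 - 0.698·534 = 202.

N* ≈ 534, M* ≈ 202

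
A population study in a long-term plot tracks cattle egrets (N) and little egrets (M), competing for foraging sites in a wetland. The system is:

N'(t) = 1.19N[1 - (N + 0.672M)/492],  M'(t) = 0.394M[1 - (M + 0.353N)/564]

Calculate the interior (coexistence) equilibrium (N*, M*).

N* ≈ 148, M* ≈ 512

Setting both brackets to zero gives the nullclines N + 0.672M = 492 and 0.353N + M = 564.
Substituting M = 564 - 0.353N into the first: N(1 - 0.672·0.353) = 492 - 0.672·564.
So N* = 113/0.763 = 148, and then M* = 564 - 0.353·148 = 512.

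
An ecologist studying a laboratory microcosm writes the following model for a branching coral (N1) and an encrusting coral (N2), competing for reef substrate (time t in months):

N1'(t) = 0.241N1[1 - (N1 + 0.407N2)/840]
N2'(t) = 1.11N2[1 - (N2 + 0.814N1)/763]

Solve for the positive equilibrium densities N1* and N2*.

Setting both brackets to zero gives the nullclines N1 + 0.407N2 = 840 and 0.814N1 + N2 = 763.
Substituting N2 = 763 - 0.814N1 into the first: N1(1 - 0.407·0.814) = 840 - 0.407·763.
So N1* = 529/0.669 = 792, and then N2* = 763 - 0.814·792 = 118.

N1* ≈ 792, N2* ≈ 118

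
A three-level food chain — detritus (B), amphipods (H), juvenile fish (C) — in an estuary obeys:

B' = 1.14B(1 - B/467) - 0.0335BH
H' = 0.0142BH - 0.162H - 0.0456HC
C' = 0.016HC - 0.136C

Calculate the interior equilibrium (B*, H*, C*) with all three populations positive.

B* ≈ 350, H* ≈ 8.5, C* ≈ 106

From dC/dt = 0: 0.016H* = 0.136, so H* = 8.5.
From dB/dt = 0: 1.14(1 - B*/467) = 0.0335·8.5, giving B* = 467·(1 - 0.25) = 350.
From dH/dt = 0: 0.0142·350 - 0.162 = 0.0456C*, so C* = 4.81/0.0456 = 106.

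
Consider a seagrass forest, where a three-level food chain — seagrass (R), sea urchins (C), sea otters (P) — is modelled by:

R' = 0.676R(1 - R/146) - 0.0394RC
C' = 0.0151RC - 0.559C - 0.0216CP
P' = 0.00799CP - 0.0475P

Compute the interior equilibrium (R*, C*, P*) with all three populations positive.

From dP/dt = 0: 0.00799C* = 0.0475, so C* = 5.94.
From dR/dt = 0: 0.676(1 - R*/146) = 0.0394·5.94, giving R* = 146·(1 - 0.346) = 95.4.
From dC/dt = 0: 0.0151·95.4 - 0.559 = 0.0216P*, so P* = 0.882/0.0216 = 40.8.

R* ≈ 95.4, C* ≈ 5.94, P* ≈ 40.8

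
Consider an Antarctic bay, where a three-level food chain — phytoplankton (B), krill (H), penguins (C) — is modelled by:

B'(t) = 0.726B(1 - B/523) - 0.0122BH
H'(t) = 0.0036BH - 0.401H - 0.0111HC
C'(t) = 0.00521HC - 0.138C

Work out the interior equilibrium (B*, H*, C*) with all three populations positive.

From dC/dt = 0: 0.00521H* = 0.138, so H* = 26.5.
From dB/dt = 0: 0.726(1 - B*/523) = 0.0122·26.5, giving B* = 523·(1 - 0.445) = 290.
From dH/dt = 0: 0.0036·290 - 0.401 = 0.0111C*, so C* = 0.644/0.0111 = 58.

B* ≈ 290, H* ≈ 26.5, C* ≈ 58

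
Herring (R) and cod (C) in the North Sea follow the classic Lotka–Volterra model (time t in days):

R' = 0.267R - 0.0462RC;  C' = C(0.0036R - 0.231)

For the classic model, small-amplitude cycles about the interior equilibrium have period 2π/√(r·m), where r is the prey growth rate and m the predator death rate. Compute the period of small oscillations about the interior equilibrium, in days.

T ≈ 25.3 days

Here r = 0.267 and m = 0.231, so r·m = 0.0617.
ω = √0.0617 = 0.248 per day, hence T = 2π/ω ≈ 25.3 days.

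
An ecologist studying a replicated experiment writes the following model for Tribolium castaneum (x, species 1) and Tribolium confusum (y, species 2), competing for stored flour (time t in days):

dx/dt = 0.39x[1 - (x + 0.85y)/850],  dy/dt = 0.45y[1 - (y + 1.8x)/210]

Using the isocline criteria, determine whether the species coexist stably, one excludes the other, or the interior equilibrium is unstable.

Compare the nullcline intercepts: K1/α12 = 850/0.85 = 1000 > K2 = 210; K2/α21 = 210/1.8 = 117 < K1 = 850.
Since the inequalities point opposite ways, species 1 can invade but species 2 cannot.

species 1 excludes species 2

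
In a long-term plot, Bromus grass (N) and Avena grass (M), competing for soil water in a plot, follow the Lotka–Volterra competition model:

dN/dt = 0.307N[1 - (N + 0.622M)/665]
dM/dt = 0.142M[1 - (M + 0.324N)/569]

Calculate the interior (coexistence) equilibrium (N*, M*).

Setting both brackets to zero gives the nullclines N + 0.622M = 665 and 0.324N + M = 569.
Substituting M = 569 - 0.324N into the first: N(1 - 0.622·0.324) = 665 - 0.622·569.
So N* = 311/0.798 = 390, and then M* = 569 - 0.324·390 = 443.

N* ≈ 390, M* ≈ 443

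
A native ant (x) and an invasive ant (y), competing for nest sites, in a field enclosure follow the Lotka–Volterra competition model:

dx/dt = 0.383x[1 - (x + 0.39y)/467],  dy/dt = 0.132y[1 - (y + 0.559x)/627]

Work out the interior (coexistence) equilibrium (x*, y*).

Setting both brackets to zero gives the nullclines x + 0.39y = 467 and 0.559x + y = 627.
Substituting y = 627 - 0.559x into the first: x(1 - 0.39·0.559) = 467 - 0.39·627.
So x* = 222/0.782 = 284, and then y* = 627 - 0.559·284 = 468.

x* ≈ 284, y* ≈ 468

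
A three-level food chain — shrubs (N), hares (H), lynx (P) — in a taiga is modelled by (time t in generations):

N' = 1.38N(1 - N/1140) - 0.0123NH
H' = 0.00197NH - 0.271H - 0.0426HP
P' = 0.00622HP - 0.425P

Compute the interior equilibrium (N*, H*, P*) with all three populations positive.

From dP/dt = 0: 0.00622H* = 0.425, so H* = 68.3.
From dN/dt = 0: 1.38(1 - N*/1140) = 0.0123·68.3, giving N* = 1140·(1 - 0.609) = 446.
From dH/dt = 0: 0.00197·446 - 0.271 = 0.0426P*, so P* = 0.607/0.0426 = 14.3.

N* ≈ 446, H* ≈ 68.3, P* ≈ 14.3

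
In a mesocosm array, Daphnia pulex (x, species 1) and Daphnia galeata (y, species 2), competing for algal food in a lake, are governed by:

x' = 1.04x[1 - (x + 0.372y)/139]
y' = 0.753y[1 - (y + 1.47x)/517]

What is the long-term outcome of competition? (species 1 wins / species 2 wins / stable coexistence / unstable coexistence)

species 2 excludes species 1

Compare the nullcline intercepts: K1/α12 = 139/0.372 = 374 < K2 = 517; K2/α21 = 517/1.47 = 352 > K1 = 139.
Since the inequalities point opposite ways, species 2 can invade but species 1 cannot.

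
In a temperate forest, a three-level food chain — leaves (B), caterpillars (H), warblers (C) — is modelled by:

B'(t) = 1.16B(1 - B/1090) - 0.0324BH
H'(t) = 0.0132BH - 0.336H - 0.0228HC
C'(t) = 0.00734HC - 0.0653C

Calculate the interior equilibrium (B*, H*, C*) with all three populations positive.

From dC/dt = 0: 0.00734H* = 0.0653, so H* = 8.9.
From dB/dt = 0: 1.16(1 - B*/1090) = 0.0324·8.9, giving B* = 1090·(1 - 0.248) = 819.
From dH/dt = 0: 0.0132·819 - 0.336 = 0.0228C*, so C* = 10.5/0.0228 = 460.

B* ≈ 819, H* ≈ 8.9, C* ≈ 460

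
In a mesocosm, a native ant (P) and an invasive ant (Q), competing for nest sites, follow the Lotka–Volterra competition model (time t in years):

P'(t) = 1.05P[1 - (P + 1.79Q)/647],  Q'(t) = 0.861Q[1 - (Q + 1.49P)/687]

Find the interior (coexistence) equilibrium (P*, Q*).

P* ≈ 350, Q* ≈ 166

Setting both brackets to zero gives the nullclines P + 1.79Q = 647 and 1.49P + Q = 687.
Substituting Q = 687 - 1.49P into the first: P(1 - 1.79·1.49) = 647 - 1.79·687.
So P* = -583/-1.67 = 350, and then Q* = 687 - 1.49·350 = 166.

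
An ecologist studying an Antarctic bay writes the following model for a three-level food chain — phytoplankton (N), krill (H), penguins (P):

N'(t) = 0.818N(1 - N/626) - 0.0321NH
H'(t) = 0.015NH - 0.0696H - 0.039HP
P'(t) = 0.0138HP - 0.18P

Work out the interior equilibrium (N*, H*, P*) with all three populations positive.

From dP/dt = 0: 0.0138H* = 0.18, so H* = 13.
From dN/dt = 0: 0.818(1 - N*/626) = 0.0321·13, giving N* = 626·(1 - 0.512) = 306.
From dH/dt = 0: 0.015·306 - 0.0696 = 0.039P*, so P* = 4.51/0.039 = 116.

N* ≈ 306, H* ≈ 13, P* ≈ 116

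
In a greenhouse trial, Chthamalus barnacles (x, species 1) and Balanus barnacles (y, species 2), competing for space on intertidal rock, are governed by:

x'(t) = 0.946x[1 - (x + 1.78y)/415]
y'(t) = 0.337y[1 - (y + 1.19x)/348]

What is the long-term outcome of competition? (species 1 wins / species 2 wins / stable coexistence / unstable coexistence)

Compare the nullcline intercepts: K1/α12 = 415/1.78 = 233 < K2 = 348; K2/α21 = 348/1.19 = 292 < K1 = 415.
Since both are reversed, neither can invade when rare; the interior point is a saddle.

unstable coexistence (outcome depends on initial conditions)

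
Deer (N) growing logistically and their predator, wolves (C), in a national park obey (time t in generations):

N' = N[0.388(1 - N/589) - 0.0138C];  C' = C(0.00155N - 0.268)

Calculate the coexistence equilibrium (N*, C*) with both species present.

N* ≈ 173, C* ≈ 19.9

From dC/dt = 0 with C > 0: 0.00155N* = 0.268, so N* = 173.
Substitute into dN/dt = 0: 0.388(1 - 173/589) = 0.0138C*.
The bracket is 0.706, giving C* = 0.274/0.0138 = 19.9.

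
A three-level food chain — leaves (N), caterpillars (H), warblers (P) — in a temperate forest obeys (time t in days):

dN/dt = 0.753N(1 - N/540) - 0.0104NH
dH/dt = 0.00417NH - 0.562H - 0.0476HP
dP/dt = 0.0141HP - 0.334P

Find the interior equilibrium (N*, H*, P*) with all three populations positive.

From dP/dt = 0: 0.0141H* = 0.334, so H* = 23.7.
From dN/dt = 0: 0.753(1 - N*/540) = 0.0104·23.7, giving N* = 540·(1 - 0.327) = 363.
From dH/dt = 0: 0.00417·363 - 0.562 = 0.0476P*, so P* = 0.953/0.0476 = 20.

N* ≈ 363, H* ≈ 23.7, P* ≈ 20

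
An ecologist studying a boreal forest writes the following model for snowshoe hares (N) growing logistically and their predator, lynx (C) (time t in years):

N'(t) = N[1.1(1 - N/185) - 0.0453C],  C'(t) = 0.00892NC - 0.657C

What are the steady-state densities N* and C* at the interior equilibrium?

From dC/dt = 0 with C > 0: 0.00892N* = 0.657, so N* = 73.7.
Substitute into dN/dt = 0: 1.1(1 - 73.7/185) = 0.0453C*.
The bracket is 0.602, giving C* = 0.662/0.0453 = 14.6.

N* ≈ 73.7, C* ≈ 14.6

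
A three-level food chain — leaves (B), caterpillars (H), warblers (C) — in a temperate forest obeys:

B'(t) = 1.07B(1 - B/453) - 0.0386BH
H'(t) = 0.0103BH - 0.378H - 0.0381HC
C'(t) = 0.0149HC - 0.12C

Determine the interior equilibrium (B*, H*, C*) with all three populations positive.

From dC/dt = 0: 0.0149H* = 0.12, so H* = 8.05.
From dB/dt = 0: 1.07(1 - B*/453) = 0.0386·8.05, giving B* = 453·(1 - 0.291) = 321.
From dH/dt = 0: 0.0103·321 - 0.378 = 0.0381C*, so C* = 2.93/0.0381 = 77.

B* ≈ 321, H* ≈ 8.05, C* ≈ 77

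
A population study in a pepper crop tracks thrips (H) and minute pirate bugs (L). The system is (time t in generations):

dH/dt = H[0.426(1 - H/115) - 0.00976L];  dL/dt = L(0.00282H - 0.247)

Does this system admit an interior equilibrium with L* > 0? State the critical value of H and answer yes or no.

Threshold H = 87.6; K > 87.6, so yes, the predator persists.

The predator equation gives dL/dt > 0 only when H > 0.247/0.00282 = 87.6.
Without the predator, H → K = 115. Since 115 > 87.6, the predator can invade and persist.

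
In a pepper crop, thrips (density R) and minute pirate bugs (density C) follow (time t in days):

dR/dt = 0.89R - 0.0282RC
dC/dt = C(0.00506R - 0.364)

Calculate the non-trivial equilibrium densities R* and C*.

Set dC/dt = 0 with C > 0: 0.00506R - 0.364 = 0, so R* = 0.364/0.00506 = 71.9.
Set dR/dt = 0 with R > 0: 0.89 - 0.0282C = 0, so C* = 0.89/0.0282 = 31.6.

R* ≈ 71.9, C* ≈ 31.6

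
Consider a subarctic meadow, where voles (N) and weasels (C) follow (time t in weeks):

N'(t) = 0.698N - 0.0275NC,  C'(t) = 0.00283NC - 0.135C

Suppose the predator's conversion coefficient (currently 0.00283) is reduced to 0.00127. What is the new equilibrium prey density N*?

At the interior fixed point, setting dC/dt = 0 with C > 0 fixes N* = (predator death rate)/(NC coefficient) — independent of the other coefficients.
With the change, N* = 0.135/0.00127 = 106; it rises from 47.7.

N* ≈ 106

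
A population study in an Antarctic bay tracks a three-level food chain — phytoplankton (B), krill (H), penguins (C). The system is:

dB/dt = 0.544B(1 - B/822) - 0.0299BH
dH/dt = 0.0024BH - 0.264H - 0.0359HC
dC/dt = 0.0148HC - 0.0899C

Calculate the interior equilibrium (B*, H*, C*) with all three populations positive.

From dC/dt = 0: 0.0148H* = 0.0899, so H* = 6.07.
From dB/dt = 0: 0.544(1 - B*/822) = 0.0299·6.07, giving B* = 822·(1 - 0.334) = 548.
From dH/dt = 0: 0.0024·548 - 0.264 = 0.0359C*, so C* = 1.05/0.0359 = 29.3.

B* ≈ 548, H* ≈ 6.07, C* ≈ 29.3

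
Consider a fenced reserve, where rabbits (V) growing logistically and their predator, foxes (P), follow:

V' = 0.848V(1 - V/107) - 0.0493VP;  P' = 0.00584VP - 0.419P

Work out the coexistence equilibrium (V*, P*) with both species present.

V* ≈ 71.7, P* ≈ 5.67

From dP/dt = 0 with P > 0: 0.00584V* = 0.419, so V* = 71.7.
Substitute into dV/dt = 0: 0.848(1 - 71.7/107) = 0.0493P*.
The bracket is 0.329, giving P* = 0.279/0.0493 = 5.67.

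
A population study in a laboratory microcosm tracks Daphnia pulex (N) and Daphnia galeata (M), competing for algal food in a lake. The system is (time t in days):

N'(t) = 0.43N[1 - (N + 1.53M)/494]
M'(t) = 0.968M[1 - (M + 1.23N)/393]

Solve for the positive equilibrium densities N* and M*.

N* ≈ 122, M* ≈ 243

Setting both brackets to zero gives the nullclines N + 1.53M = 494 and 1.23N + M = 393.
Substituting M = 393 - 1.23N into the first: N(1 - 1.53·1.23) = 494 - 1.53·393.
So N* = -107/-0.882 = 122, and then M* = 393 - 1.23·122 = 243.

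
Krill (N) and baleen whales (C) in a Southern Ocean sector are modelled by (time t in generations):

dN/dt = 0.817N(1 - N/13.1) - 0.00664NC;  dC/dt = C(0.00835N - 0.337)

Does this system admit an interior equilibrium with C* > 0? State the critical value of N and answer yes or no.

Threshold N = 40.4; K < 40.4, so no, the predator goes extinct.

The predator equation gives dC/dt > 0 only when N > 0.337/0.00835 = 40.4.
Without the predator, N → K = 13.1. Since 13.1 < 40.4, the predator cannot invade.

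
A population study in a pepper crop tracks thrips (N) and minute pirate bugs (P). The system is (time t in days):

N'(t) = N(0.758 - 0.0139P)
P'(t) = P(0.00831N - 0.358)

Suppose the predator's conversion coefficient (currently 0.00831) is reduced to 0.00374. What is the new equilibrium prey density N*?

At the interior fixed point, setting dP/dt = 0 with P > 0 fixes N* = (predator death rate)/(NP coefficient) — independent of the other coefficients.
With the change, N* = 0.358/0.00374 = 95.7; it rises from 43.1.

N* ≈ 95.7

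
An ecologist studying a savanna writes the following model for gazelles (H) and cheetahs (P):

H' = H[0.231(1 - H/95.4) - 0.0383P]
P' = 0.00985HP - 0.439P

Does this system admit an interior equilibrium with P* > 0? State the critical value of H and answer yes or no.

Threshold H = 44.6; K > 44.6, so yes, the predator persists.

The predator equation gives dP/dt > 0 only when H > 0.439/0.00985 = 44.6.
Without the predator, H → K = 95.4. Since 95.4 > 44.6, the predator can invade and persist.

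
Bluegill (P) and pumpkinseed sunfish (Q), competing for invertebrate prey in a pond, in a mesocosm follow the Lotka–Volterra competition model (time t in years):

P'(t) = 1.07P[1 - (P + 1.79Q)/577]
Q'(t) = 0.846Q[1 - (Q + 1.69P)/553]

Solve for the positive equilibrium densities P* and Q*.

P* ≈ 204, Q* ≈ 208

Setting both brackets to zero gives the nullclines P + 1.79Q = 577 and 1.69P + Q = 553.
Substituting Q = 553 - 1.69P into the first: P(1 - 1.79·1.69) = 577 - 1.79·553.
So P* = -413/-2.03 = 204, and then Q* = 553 - 1.69·204 = 208.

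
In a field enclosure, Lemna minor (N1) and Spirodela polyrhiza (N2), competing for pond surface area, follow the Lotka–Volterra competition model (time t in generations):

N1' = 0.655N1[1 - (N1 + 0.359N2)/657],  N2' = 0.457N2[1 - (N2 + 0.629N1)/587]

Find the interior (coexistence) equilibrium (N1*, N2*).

N1* ≈ 576, N2* ≈ 224

Setting both brackets to zero gives the nullclines N1 + 0.359N2 = 657 and 0.629N1 + N2 = 587.
Substituting N2 = 587 - 0.629N1 into the first: N1(1 - 0.359·0.629) = 657 - 0.359·587.
So N1* = 446/0.774 = 576, and then N2* = 587 - 0.629·576 = 224.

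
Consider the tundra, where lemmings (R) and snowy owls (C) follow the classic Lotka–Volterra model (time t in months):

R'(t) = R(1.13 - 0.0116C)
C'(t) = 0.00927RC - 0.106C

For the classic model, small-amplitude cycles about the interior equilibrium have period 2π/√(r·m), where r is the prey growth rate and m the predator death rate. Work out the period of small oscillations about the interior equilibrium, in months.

T ≈ 18.2 months

Here r = 1.13 and m = 0.106, so r·m = 0.12.
ω = √0.12 = 0.346 per month, hence T = 2π/ω ≈ 18.2 months.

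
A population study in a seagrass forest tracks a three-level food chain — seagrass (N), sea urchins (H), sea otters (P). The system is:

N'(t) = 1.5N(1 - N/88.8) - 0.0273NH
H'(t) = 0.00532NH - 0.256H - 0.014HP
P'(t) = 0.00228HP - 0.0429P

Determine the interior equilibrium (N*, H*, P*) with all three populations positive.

From dP/dt = 0: 0.00228H* = 0.0429, so H* = 18.8.
From dN/dt = 0: 1.5(1 - N*/88.8) = 0.0273·18.8, giving N* = 88.8·(1 - 0.342) = 58.4.
From dH/dt = 0: 0.00532·58.4 - 0.256 = 0.014P*, so P* = 0.0546/0.014 = 3.9.

N* ≈ 58.4, H* ≈ 18.8, P* ≈ 3.9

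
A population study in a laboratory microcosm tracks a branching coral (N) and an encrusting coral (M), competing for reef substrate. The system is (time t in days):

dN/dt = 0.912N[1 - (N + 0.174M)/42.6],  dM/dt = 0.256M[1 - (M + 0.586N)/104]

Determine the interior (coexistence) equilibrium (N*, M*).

N* ≈ 27.3, M* ≈ 88

Setting both brackets to zero gives the nullclines N + 0.174M = 42.6 and 0.586N + M = 104.
Substituting M = 104 - 0.586N into the first: N(1 - 0.174·0.586) = 42.6 - 0.174·104.
So N* = 24.5/0.898 = 27.3, and then M* = 104 - 0.586·27.3 = 88.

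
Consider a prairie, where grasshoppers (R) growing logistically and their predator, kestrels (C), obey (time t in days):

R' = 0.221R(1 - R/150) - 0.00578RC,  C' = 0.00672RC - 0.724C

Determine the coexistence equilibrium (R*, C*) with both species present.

R* ≈ 108, C* ≈ 10.8

From dC/dt = 0 with C > 0: 0.00672R* = 0.724, so R* = 108.
Substitute into dR/dt = 0: 0.221(1 - 108/150) = 0.00578C*.
The bracket is 0.282, giving C* = 0.0623/0.00578 = 10.8.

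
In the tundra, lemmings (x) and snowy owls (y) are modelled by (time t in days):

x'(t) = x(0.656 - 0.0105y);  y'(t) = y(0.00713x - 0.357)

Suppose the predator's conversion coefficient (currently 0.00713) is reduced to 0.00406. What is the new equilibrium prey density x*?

At the interior fixed point, setting dy/dt = 0 with y > 0 fixes x* = (predator death rate)/(xy coefficient) — independent of the other coefficients.
With the change, x* = 0.357/0.00406 = 87.9; it rises from 50.1.

x* ≈ 87.9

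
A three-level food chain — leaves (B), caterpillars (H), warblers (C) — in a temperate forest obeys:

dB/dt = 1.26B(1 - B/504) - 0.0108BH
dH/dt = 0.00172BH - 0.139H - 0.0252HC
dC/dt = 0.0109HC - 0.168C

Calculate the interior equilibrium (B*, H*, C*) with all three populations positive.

B* ≈ 437, H* ≈ 15.4, C* ≈ 24.3

From dC/dt = 0: 0.0109H* = 0.168, so H* = 15.4.
From dB/dt = 0: 1.26(1 - B*/504) = 0.0108·15.4, giving B* = 504·(1 - 0.132) = 437.
From dH/dt = 0: 0.00172·437 - 0.139 = 0.0252C*, so C* = 0.613/0.0252 = 24.3.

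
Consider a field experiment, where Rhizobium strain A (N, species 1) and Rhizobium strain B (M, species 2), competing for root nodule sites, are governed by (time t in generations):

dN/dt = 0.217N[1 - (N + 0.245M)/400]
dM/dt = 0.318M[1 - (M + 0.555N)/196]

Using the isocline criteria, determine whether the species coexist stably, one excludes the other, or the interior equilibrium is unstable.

Compare the nullcline intercepts: K1/α12 = 400/0.245 = 1630 > K2 = 196; K2/α21 = 196/0.555 = 353 < K1 = 400.
Since the inequalities point opposite ways, species 1 can invade but species 2 cannot.

species 1 excludes species 2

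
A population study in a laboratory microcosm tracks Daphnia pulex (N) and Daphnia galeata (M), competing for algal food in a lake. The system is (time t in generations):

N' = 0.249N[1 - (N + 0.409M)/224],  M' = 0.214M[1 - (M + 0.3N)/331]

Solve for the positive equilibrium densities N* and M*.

N* ≈ 101, M* ≈ 301

Setting both brackets to zero gives the nullclines N + 0.409M = 224 and 0.3N + M = 331.
Substituting M = 331 - 0.3N into the first: N(1 - 0.409·0.3) = 224 - 0.409·331.
So N* = 88.6/0.877 = 101, and then M* = 331 - 0.3·101 = 301.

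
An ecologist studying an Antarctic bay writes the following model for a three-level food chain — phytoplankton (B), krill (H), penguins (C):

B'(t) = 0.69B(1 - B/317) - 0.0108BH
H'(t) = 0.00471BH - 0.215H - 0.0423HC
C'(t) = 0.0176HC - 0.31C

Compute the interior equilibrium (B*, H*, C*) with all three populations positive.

B* ≈ 230, H* ≈ 17.6, C* ≈ 20.5

From dC/dt = 0: 0.0176H* = 0.31, so H* = 17.6.
From dB/dt = 0: 0.69(1 - B*/317) = 0.0108·17.6, giving B* = 317·(1 - 0.276) = 230.
From dH/dt = 0: 0.00471·230 - 0.215 = 0.0423C*, so C* = 0.866/0.0423 = 20.5.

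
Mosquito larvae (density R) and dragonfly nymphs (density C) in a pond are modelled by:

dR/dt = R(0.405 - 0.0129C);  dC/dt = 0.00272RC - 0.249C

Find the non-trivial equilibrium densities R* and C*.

Set dC/dt = 0 with C > 0: 0.00272R - 0.249 = 0, so R* = 0.249/0.00272 = 91.5.
Set dR/dt = 0 with R > 0: 0.405 - 0.0129C = 0, so C* = 0.405/0.0129 = 31.4.

R* ≈ 91.5, C* ≈ 31.4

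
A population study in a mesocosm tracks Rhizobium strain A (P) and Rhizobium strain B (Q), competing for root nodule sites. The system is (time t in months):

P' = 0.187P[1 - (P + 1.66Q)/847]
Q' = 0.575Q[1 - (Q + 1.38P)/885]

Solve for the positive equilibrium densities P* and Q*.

Setting both brackets to zero gives the nullclines P + 1.66Q = 847 and 1.38P + Q = 885.
Substituting Q = 885 - 1.38P into the first: P(1 - 1.66·1.38) = 847 - 1.66·885.
So P* = -622/-1.29 = 482, and then Q* = 885 - 1.38·482 = 220.

P* ≈ 482, Q* ≈ 220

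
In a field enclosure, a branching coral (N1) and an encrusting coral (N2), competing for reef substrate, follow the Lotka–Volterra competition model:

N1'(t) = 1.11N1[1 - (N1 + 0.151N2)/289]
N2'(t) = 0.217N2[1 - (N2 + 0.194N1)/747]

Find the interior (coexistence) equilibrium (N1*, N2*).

N1* ≈ 182, N2* ≈ 712

Setting both brackets to zero gives the nullclines N1 + 0.151N2 = 289 and 0.194N1 + N2 = 747.
Substituting N2 = 747 - 0.194N1 into the first: N1(1 - 0.151·0.194) = 289 - 0.151·747.
So N1* = 176/0.971 = 182, and then N2* = 747 - 0.194·182 = 712.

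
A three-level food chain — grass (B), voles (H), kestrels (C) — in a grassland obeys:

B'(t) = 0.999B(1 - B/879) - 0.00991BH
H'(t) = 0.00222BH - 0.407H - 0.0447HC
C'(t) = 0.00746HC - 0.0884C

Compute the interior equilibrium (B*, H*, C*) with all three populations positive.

B* ≈ 776, H* ≈ 11.8, C* ≈ 29.4

From dC/dt = 0: 0.00746H* = 0.0884, so H* = 11.8.
From dB/dt = 0: 0.999(1 - B*/879) = 0.00991·11.8, giving B* = 879·(1 - 0.118) = 776.
From dH/dt = 0: 0.00222·776 - 0.407 = 0.0447C*, so C* = 1.31/0.0447 = 29.4.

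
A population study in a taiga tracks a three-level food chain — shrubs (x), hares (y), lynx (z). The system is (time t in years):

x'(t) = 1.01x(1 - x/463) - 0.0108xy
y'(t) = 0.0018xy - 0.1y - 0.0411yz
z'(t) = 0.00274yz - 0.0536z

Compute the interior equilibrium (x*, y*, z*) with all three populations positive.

x* ≈ 366, y* ≈ 19.6, z* ≈ 13.6

From dz/dt = 0: 0.00274y* = 0.0536, so y* = 19.6.
From dx/dt = 0: 1.01(1 - x*/463) = 0.0108·19.6, giving x* = 463·(1 - 0.209) = 366.
From dy/dt = 0: 0.0018·366 - 0.1 = 0.0411z*, so z* = 0.559/0.0411 = 13.6.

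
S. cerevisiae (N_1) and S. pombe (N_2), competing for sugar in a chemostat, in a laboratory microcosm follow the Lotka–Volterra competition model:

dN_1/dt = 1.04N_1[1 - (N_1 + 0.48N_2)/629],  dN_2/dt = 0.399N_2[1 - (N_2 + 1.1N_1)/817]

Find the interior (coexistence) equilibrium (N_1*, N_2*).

Setting both brackets to zero gives the nullclines N_1 + 0.48N_2 = 629 and 1.1N_1 + N_2 = 817.
Substituting N_2 = 817 - 1.1N_1 into the first: N_1(1 - 0.48·1.1) = 629 - 0.48·817.
So N_1* = 237/0.472 = 502, and then N_2* = 817 - 1.1·502 = 265.

N_1* ≈ 502, N_2* ≈ 265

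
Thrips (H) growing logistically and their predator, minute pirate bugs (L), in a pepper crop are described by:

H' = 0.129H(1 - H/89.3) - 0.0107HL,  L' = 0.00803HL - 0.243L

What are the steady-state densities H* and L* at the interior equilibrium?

H* ≈ 30.3, L* ≈ 7.97

From dL/dt = 0 with L > 0: 0.00803H* = 0.243, so H* = 30.3.
Substitute into dH/dt = 0: 0.129(1 - 30.3/89.3) = 0.0107L*.
The bracket is 0.661, giving L* = 0.0853/0.0107 = 7.97.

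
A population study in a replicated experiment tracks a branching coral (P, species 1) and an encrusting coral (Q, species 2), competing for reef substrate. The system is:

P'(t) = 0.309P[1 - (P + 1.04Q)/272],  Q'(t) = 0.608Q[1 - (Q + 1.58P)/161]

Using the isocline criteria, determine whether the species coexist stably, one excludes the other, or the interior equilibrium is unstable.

Compare the nullcline intercepts: K1/α12 = 272/1.04 = 262 > K2 = 161; K2/α21 = 161/1.58 = 102 < K1 = 272.
Since the inequalities point opposite ways, species 1 can invade but species 2 cannot.

species 1 excludes species 2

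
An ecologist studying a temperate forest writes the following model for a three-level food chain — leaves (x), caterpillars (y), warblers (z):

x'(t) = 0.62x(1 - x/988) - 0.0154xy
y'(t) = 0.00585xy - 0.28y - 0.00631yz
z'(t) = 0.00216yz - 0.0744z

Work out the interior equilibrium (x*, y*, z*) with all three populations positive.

From dz/dt = 0: 0.00216y* = 0.0744, so y* = 34.4.
From dx/dt = 0: 0.62(1 - x*/988) = 0.0154·34.4, giving x* = 988·(1 - 0.856) = 143.
From dy/dt = 0: 0.00585·143 - 0.28 = 0.00631z*, so z* = 0.555/0.00631 = 87.9.

x* ≈ 143, y* ≈ 34.4, z* ≈ 87.9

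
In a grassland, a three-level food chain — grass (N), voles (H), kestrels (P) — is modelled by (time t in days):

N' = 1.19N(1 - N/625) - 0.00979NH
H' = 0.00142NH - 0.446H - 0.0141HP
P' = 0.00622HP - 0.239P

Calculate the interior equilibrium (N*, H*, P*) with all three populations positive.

N* ≈ 427, H* ≈ 38.4, P* ≈ 11.4

From dP/dt = 0: 0.00622H* = 0.239, so H* = 38.4.
From dN/dt = 0: 1.19(1 - N*/625) = 0.00979·38.4, giving N* = 625·(1 - 0.316) = 427.
From dH/dt = 0: 0.00142·427 - 0.446 = 0.0141P*, so P* = 0.161/0.0141 = 11.4.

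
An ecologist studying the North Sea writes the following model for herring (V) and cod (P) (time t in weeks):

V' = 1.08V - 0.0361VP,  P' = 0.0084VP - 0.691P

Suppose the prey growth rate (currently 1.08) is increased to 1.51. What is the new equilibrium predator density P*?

P* ≈ 41.8

At the interior fixed point, setting dV/dt = 0 with V > 0 fixes P* = (prey growth rate)/(VP coefficient) — independent of the other coefficients.
With the change, P* = 1.51/0.0361 = 41.8; it rises from 29.9.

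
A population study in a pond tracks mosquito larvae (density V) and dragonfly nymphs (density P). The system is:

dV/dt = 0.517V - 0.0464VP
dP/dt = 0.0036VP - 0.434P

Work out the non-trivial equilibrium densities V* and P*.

Set dP/dt = 0 with P > 0: 0.0036V - 0.434 = 0, so V* = 0.434/0.0036 = 121.
Set dV/dt = 0 with V > 0: 0.517 - 0.0464P = 0, so P* = 0.517/0.0464 = 11.1.

V* ≈ 121, P* ≈ 11.1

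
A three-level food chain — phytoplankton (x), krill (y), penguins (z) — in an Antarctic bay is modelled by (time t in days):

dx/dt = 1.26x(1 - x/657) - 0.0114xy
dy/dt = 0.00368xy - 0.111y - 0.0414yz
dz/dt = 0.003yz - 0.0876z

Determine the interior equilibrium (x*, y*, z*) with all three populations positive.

From dz/dt = 0: 0.003y* = 0.0876, so y* = 29.2.
From dx/dt = 0: 1.26(1 - x*/657) = 0.0114·29.2, giving x* = 657·(1 - 0.264) = 483.
From dy/dt = 0: 0.00368·483 - 0.111 = 0.0414z*, so z* = 1.67/0.0414 = 40.3.

x* ≈ 483, y* ≈ 29.2, z* ≈ 40.3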